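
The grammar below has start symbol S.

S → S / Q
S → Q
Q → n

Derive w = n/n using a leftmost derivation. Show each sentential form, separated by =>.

S => S/Q => Q/Q => n/Q => n/n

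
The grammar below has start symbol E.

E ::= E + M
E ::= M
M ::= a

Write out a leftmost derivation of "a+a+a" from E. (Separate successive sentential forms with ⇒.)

E ⇒ E+M   [E ::= E + M]
E+M ⇒ E+M+M   [E ::= E + M]
E+M+M ⇒ M+M+M   [E ::= M]
M+M+M ⇒ a+M+M   [M ::= a]
a+M+M ⇒ a+a+M   [M ::= a]
a+a+M ⇒ a+a+a   [M ::= a]

E ⇒ E+M ⇒ E+M+M ⇒ M+M+M ⇒ a+M+M ⇒ a+a+M ⇒ a+a+a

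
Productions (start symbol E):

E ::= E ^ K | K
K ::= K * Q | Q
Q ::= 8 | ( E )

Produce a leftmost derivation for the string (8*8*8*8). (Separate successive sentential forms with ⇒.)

E ⇒ K   [E ::= K]
K ⇒ Q   [K ::= Q]
Q ⇒ (E)   [Q ::= ( E )]
(E) ⇒ (K)   [E ::= K]
(K) ⇒ (K*Q)   [K ::= K * Q]
(K*Q) ⇒ (K*Q*Q)   [K ::= K * Q]
(K*Q*Q) ⇒ (K*Q*Q*Q)   [K ::= K * Q]
(K*Q*Q*Q) ⇒ (Q*Q*Q*Q)   [K ::= Q]
(Q*Q*Q*Q) ⇒ (8*Q*Q*Q)   [Q ::= 8]
(8*Q*Q*Q) ⇒ (8*8*Q*Q)   [Q ::= 8]
(8*8*Q*Q) ⇒ (8*8*8*Q)   [Q ::= 8]
(8*8*8*Q) ⇒ (8*8*8*8)   [Q ::= 8]

E⇒K⇒Q⇒(E)⇒(K)⇒(K*Q)⇒(K*Q*Q)⇒(K*Q*Q*Q)⇒(Q*Q*Q*Q)⇒(8*Q*Q*Q)⇒(8*8*Q*Q)⇒(8*8*8*Q)⇒(8*8*8*8)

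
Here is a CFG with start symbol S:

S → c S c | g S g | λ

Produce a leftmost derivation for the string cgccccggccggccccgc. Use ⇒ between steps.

S ⇒ cSc ⇒ cgSgc ⇒ cgcScgc ⇒ cgccSccgc ⇒ cgcccScccgc ⇒ cgccccSccccgc ⇒ cgccccgSgccccgc ⇒ cgccccggSggccccgc ⇒ cgccccggcScggccccgc ⇒ cgccccggccggccccgc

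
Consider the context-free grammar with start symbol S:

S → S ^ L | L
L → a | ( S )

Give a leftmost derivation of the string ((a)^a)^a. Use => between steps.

S=>S^L=>L^L=>(S)^L=>(S^L)^L=>(L^L)^L=>((S)^L)^L=>((L)^L)^L=>((a)^L)^L=>((a)^a)^L=>((a)^a)^a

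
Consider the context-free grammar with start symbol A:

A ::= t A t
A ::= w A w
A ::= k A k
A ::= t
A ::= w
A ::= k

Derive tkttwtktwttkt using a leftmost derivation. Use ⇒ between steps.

A ⇒ tAt ⇒ tkAkt ⇒ tktAtkt ⇒ tkttAttkt ⇒ tkttwAwttkt ⇒ tkttwtAtwttkt ⇒ tkttwtktwttkt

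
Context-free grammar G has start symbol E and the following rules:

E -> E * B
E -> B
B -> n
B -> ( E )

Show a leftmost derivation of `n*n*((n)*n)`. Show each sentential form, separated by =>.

E => E*B => E*B*B => B*B*B => n*B*B => n*n*B => n*n*(E) => n*n*(E*B) => n*n*(B*B) => n*n*((E)*B) => n*n*((B)*B) => n*n*((n)*B) => n*n*((n)*n)

E => E*B   [E -> E * B]
E*B => E*B*B   [E -> E * B]
E*B*B => B*B*B   [E -> B]
B*B*B => n*B*B   [B -> n]
n*B*B => n*n*B   [B -> n]
n*n*B => n*n*(E)   [B -> ( E )]
n*n*(E) => n*n*(E*B)   [E -> E * B]
n*n*(E*B) => n*n*(B*B)   [E -> B]
n*n*(B*B) => n*n*((E)*B)   [B -> ( E )]
n*n*((E)*B) => n*n*((B)*B)   [E -> B]
n*n*((B)*B) => n*n*((n)*B)   [B -> n]
n*n*((n)*B) => n*n*((n)*n)   [B -> n]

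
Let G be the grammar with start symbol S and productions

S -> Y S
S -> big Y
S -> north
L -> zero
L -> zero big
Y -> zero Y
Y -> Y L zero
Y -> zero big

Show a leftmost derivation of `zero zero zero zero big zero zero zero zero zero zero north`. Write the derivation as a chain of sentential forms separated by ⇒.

S ⇒ Y S   [S -> Y S]
Y S ⇒ zero Y S   [Y -> zero Y]
zero Y S ⇒ zero Y L zero S   [Y -> Y L zero]
zero Y L zero S ⇒ zero Y L zero L zero S   [Y -> Y L zero]
zero Y L zero L zero S ⇒ zero Y L zero L zero L zero S   [Y -> Y L zero]
zero Y L zero L zero L zero S ⇒ zero zero Y L zero L zero L zero S   [Y -> zero Y]
zero zero Y L zero L zero L zero S ⇒ zero zero zero Y L zero L zero L zero S   [Y -> zero Y]
zero zero zero Y L zero L zero L zero S ⇒ zero zero zero zero big L zero L zero L zero S   [Y -> zero big]
zero zero zero zero big L zero L zero L zero S ⇒ zero zero zero zero big zero zero L zero L zero S   [L -> zero]
zero zero zero zero big zero zero L zero L zero S ⇒ zero zero zero zero big zero zero zero zero L zero S   [L -> zero]
zero zero zero zero big zero zero zero zero L zero S ⇒ zero zero zero zero big zero zero zero zero zero zero S   [L -> zero]
zero zero zero zero big zero zero zero zero zero zero S ⇒ zero zero zero zero big zero zero zero zero zero zero north   [S -> north]

S ⇒ Y S ⇒ zero Y S ⇒ zero Y L zero S ⇒ zero Y L zero L zero S ⇒ zero Y L zero L zero L zero S ⇒ zero zero Y L zero L zero L zero S ⇒ zero zero zero Y L zero L zero L zero S ⇒ zero zero zero zero big L zero L zero L zero S ⇒ zero zero zero zero big zero zero L zero L zero S ⇒ zero zero zero zero big zero zero zero zero L zero S ⇒ zero zero zero zero big zero zero zero zero zero zero S ⇒ zero zero zero zero big zero zero zero zero zero zero north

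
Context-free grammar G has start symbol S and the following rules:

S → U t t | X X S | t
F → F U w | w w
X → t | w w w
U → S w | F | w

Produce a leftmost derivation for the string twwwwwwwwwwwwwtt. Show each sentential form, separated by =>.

S => XXS => tXS => twwwS => twwwUtt => twwwFtt => twwwFUwtt => twwwFUwUwtt => twwwFUwUwUwtt => twwwFUwUwUwUwtt => twwwwwUwUwUwUwtt => twwwwwwwUwUwUwtt => twwwwwwwwwUwUwtt => twwwwwwwwwwwUwtt => twwwwwwwwwwwwwtt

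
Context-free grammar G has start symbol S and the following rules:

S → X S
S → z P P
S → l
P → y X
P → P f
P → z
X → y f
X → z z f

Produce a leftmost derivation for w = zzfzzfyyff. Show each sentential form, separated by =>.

S => XS => zzfS => zzfzPP => zzfzPfP => zzfzzfP => zzfzzfPf => zzfzzfyXf => zzfzzfyyff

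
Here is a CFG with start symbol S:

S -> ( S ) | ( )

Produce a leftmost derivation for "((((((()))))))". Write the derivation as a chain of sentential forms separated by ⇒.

S ⇒ (S) ⇒ ((S)) ⇒ (((S))) ⇒ ((((S)))) ⇒ (((((S))))) ⇒ ((((((S)))))) ⇒ ((((((()))))))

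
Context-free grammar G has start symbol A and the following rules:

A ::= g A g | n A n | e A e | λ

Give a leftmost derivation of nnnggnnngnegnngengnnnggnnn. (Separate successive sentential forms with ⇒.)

A ⇒ nAn ⇒ nnAnn ⇒ nnnAnnn ⇒ nnngAgnnn ⇒ nnnggAggnnn ⇒ nnnggnAnggnnn ⇒ nnnggnnAnnggnnn ⇒ nnnggnnnAnnnggnnn ⇒ nnnggnnngAgnnnggnnn ⇒ nnnggnnngnAngnnnggnnn ⇒ nnnggnnngneAengnnnggnnn ⇒ nnnggnnngnegAgengnnnggnnn ⇒ nnnggnnngnegnAngengnnnggnnn ⇒ nnnggnnngnegnngengnnnggnnn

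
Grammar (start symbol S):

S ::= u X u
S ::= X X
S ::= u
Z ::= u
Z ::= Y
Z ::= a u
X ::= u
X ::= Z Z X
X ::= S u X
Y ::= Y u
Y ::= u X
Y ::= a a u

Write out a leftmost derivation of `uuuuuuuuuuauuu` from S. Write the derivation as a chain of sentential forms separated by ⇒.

S ⇒ uXu   [S ::= u X u]
uXu ⇒ uZZXu   [X ::= Z Z X]
uZZXu ⇒ uYZXu   [Z ::= Y]
uYZXu ⇒ uuXZXu   [Y ::= u X]
uuXZXu ⇒ uuSuXZXu   [X ::= S u X]
uuSuXZXu ⇒ uuXXuXZXu   [S ::= X X]
uuXXuXZXu ⇒ uuSuXXuXZXu   [X ::= S u X]
uuSuXXuXZXu ⇒ uuuXuuXXuXZXu   [S ::= u X u]
uuuXuuXXuXZXu ⇒ uuuuuuXXuXZXu   [X ::= u]
uuuuuuXXuXZXu ⇒ uuuuuuuXuXZXu   [X ::= u]
uuuuuuuXuXZXu ⇒ uuuuuuuuuXZXu   [X ::= u]
uuuuuuuuuXZXu ⇒ uuuuuuuuuuZXu   [X ::= u]
uuuuuuuuuuZXu ⇒ uuuuuuuuuuauXu   [Z ::= a u]
uuuuuuuuuuauXu ⇒ uuuuuuuuuuauuu   [X ::= u]

S ⇒ uXu ⇒ uZZXu ⇒ uYZXu ⇒ uuXZXu ⇒ uuSuXZXu ⇒ uuXXuXZXu ⇒ uuSuXXuXZXu ⇒ uuuXuuXXuXZXu ⇒ uuuuuuXXuXZXu ⇒ uuuuuuuXuXZXu ⇒ uuuuuuuuuXZXu ⇒ uuuuuuuuuuZXu ⇒ uuuuuuuuuuauXu ⇒ uuuuuuuuuuauuu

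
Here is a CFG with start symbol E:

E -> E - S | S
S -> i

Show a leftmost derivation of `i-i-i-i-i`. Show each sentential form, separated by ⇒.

E⇒E-S⇒E-S-S⇒E-S-S-S⇒E-S-S-S-S⇒S-S-S-S-S⇒i-S-S-S-S⇒i-i-S-S-S⇒i-i-i-S-S⇒i-i-i-i-S⇒i-i-i-i-i

E ⇒ E-S   [E -> E - S]
E-S ⇒ E-S-S   [E -> E - S]
E-S-S ⇒ E-S-S-S   [E -> E - S]
E-S-S-S ⇒ E-S-S-S-S   [E -> E - S]
E-S-S-S-S ⇒ S-S-S-S-S   [E -> S]
S-S-S-S-S ⇒ i-S-S-S-S   [S -> i]
i-S-S-S-S ⇒ i-i-S-S-S   [S -> i]
i-i-S-S-S ⇒ i-i-i-S-S   [S -> i]
i-i-i-S-S ⇒ i-i-i-i-S   [S -> i]
i-i-i-i-S ⇒ i-i-i-i-i   [S -> i]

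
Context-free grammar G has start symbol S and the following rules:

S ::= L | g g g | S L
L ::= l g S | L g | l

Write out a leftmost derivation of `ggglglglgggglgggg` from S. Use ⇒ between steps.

S ⇒ SL ⇒ SLL ⇒ SLLL ⇒ gggLLL ⇒ ggglgSLL ⇒ ggglgLLL ⇒ ggglgLgLL ⇒ ggglglgLL ⇒ ggglglglgSL ⇒ ggglglglggggL ⇒ ggglglglgggglgS ⇒ ggglglglgggglgggg

S ⇒ SL   [S ::= S L]
SL ⇒ SLL   [S ::= S L]
SLL ⇒ SLLL   [S ::= S L]
SLLL ⇒ gggLLL   [S ::= g g g]
gggLLL ⇒ ggglgSLL   [L ::= l g S]
ggglgSLL ⇒ ggglgLLL   [S ::= L]
ggglgLLL ⇒ ggglgLgLL   [L ::= L g]
ggglgLgLL ⇒ ggglglgLL   [L ::= l]
ggglglgLL ⇒ ggglglglgSL   [L ::= l g S]
ggglglglgSL ⇒ ggglglglggggL   [S ::= g g g]
ggglglglggggL ⇒ ggglglglgggglgS   [L ::= l g S]
ggglglglgggglgS ⇒ ggglglglgggglgggg   [S ::= g g g]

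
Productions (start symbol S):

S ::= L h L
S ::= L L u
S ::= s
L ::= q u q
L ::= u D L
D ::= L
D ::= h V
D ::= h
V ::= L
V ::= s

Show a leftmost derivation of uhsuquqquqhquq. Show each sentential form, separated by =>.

S => LhL => uDLhL => uhVLhL => uhsLhL => uhsuDLhL => uhsuLLhL => uhsuquqLhL => uhsuquqquqhL => uhsuquqquqhquq

S => LhL   [S ::= L h L]
LhL => uDLhL   [L ::= u D L]
uDLhL => uhVLhL   [D ::= h V]
uhVLhL => uhsLhL   [V ::= s]
uhsLhL => uhsuDLhL   [L ::= u D L]
uhsuDLhL => uhsuLLhL   [D ::= L]
uhsuLLhL => uhsuquqLhL   [L ::= q u q]
uhsuquqLhL => uhsuquqquqhL   [L ::= q u q]
uhsuquqquqhL => uhsuquqquqhquq   [L ::= q u q]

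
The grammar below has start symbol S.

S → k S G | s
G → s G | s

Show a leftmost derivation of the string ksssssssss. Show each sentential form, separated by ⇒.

S⇒kSG⇒ksG⇒kssG⇒ksssG⇒kssssG⇒ksssssG⇒kssssssG⇒ksssssssG⇒kssssssssG⇒ksssssssss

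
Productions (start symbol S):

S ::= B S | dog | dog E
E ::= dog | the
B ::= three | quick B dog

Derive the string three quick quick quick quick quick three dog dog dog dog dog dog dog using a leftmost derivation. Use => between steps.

S => B S => three S => three B S => three quick B dog S => three quick quick B dog dog S => three quick quick quick B dog dog dog S => three quick quick quick quick B dog dog dog dog S => three quick quick quick quick quick B dog dog dog dog dog S => three quick quick quick quick quick three dog dog dog dog dog S => three quick quick quick quick quick three dog dog dog dog dog dog E => three quick quick quick quick quick three dog dog dog dog dog dog dog

S => B S   [S ::= B S]
B S => three S   [B ::= three]
three S => three B S   [S ::= B S]
three B S => three quick B dog S   [B ::= quick B dog]
three quick B dog S => three quick quick B dog dog S   [B ::= quick B dog]
three quick quick B dog dog S => three quick quick quick B dog dog dog S   [B ::= quick B dog]
three quick quick quick B dog dog dog S => three quick quick quick quick B dog dog dog dog S   [B ::= quick B dog]
three quick quick quick quick B dog dog dog dog S => three quick quick quick quick quick B dog dog dog dog dog S   [B ::= quick B dog]
three quick quick quick quick quick B dog dog dog dog dog S => three quick quick quick quick quick three dog dog dog dog dog S   [B ::= three]
three quick quick quick quick quick three dog dog dog dog dog S => three quick quick quick quick quick three dog dog dog dog dog dog E   [S ::= dog E]
three quick quick quick quick quick three dog dog dog dog dog dog E => three quick quick quick quick quick three dog dog dog dog dog dog dog   [E ::= dog]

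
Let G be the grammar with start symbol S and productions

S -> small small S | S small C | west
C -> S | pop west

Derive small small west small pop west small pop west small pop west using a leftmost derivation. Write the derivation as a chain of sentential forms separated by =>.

S => S small C => S small C small C => S small C small C small C => small small S small C small C small C => small small west small C small C small C => small small west small pop west small C small C => small small west small pop west small pop west small C => small small west small pop west small pop west small pop west

S => S small C   [S -> S small C]
S small C => S small C small C   [S -> S small C]
S small C small C => S small C small C small C   [S -> S small C]
S small C small C small C => small small S small C small C small C   [S -> small small S]
small small S small C small C small C => small small west small C small C small C   [S -> west]
small small west small C small C small C => small small west small pop west small C small C   [C -> pop west]
small small west small pop west small C small C => small small west small pop west small pop west small C   [C -> pop west]
small small west small pop west small pop west small C => small small west small pop west small pop west small pop west   [C -> pop west]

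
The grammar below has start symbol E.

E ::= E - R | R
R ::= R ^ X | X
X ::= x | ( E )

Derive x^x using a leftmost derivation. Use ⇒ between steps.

E ⇒ R ⇒ R^X ⇒ X^X ⇒ x^X ⇒ x^x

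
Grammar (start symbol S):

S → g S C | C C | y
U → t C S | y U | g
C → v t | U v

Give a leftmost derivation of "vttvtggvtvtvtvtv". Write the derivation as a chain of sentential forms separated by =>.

S => CC => vtC => vtUv => vttCSv => vttvtSv => vttvtgSCv => vttvtggSCCv => vttvtggCCCCv => vttvtggvtCCCv => vttvtggvtvtCCv => vttvtggvtvtvtCv => vttvtggvtvtvtvtv

S => CC   [S → C C]
CC => vtC   [C → v t]
vtC => vtUv   [C → U v]
vtUv => vttCSv   [U → t C S]
vttCSv => vttvtSv   [C → v t]
vttvtSv => vttvtgSCv   [S → g S C]
vttvtgSCv => vttvtggSCCv   [S → g S C]
vttvtggSCCv => vttvtggCCCCv   [S → C C]
vttvtggCCCCv => vttvtggvtCCCv   [C → v t]
vttvtggvtCCCv => vttvtggvtvtCCv   [C → v t]
vttvtggvtvtCCv => vttvtggvtvtvtCv   [C → v t]
vttvtggvtvtvtCv => vttvtggvtvtvtvtv   [C → v t]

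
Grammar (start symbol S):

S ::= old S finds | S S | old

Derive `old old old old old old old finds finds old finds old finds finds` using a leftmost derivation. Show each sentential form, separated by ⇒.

S ⇒ old S finds   [S ::= old S finds]
old S finds ⇒ old old S finds finds   [S ::= old S finds]
old old S finds finds ⇒ old old S S finds finds   [S ::= S S]
old old S S finds finds ⇒ old old old S finds S finds finds   [S ::= old S finds]
old old old S finds S finds finds ⇒ old old old S S finds S finds finds   [S ::= S S]
old old old S S finds S finds finds ⇒ old old old old S finds S finds S finds finds   [S ::= old S finds]
old old old old S finds S finds S finds finds ⇒ old old old old old S finds finds S finds S finds finds   [S ::= old S finds]
old old old old old S finds finds S finds S finds finds ⇒ old old old old old S S finds finds S finds S finds finds   [S ::= S S]
old old old old old S S finds finds S finds S finds finds ⇒ old old old old old old S finds finds S finds S finds finds   [S ::= old]
old old old old old old S finds finds S finds S finds finds ⇒ old old old old old old old finds finds S finds S finds finds   [S ::= old]
old old old old old old old finds finds S finds S finds finds ⇒ old old old old old old old finds finds old finds S finds finds   [S ::= old]
old old old old old old old finds finds old finds S finds finds ⇒ old old old old old old old finds finds old finds old finds finds   [S ::= old]

S ⇒ old S finds ⇒ old old S finds finds ⇒ old old S S finds finds ⇒ old old old S finds S finds finds ⇒ old old old S S finds S finds finds ⇒ old old old old S finds S finds S finds finds ⇒ old old old old old S finds finds S finds S finds finds ⇒ old old old old old S S finds finds S finds S finds finds ⇒ old old old old old old S finds finds S finds S finds finds ⇒ old old old old old old old finds finds S finds S finds finds ⇒ old old old old old old old finds finds old finds S finds finds ⇒ old old old old old old old finds finds old finds old finds finds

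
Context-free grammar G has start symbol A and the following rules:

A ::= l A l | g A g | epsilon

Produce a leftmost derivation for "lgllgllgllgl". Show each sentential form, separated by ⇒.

A ⇒ lAl   [A ::= l A l]
lAl ⇒ lgAgl   [A ::= g A g]
lgAgl ⇒ lglAlgl   [A ::= l A l]
lglAlgl ⇒ lgllAllgl   [A ::= l A l]
lgllAllgl ⇒ lgllgAgllgl   [A ::= g A g]
lgllgAgllgl ⇒ lgllglAlgllgl   [A ::= l A l]
lgllglAlgllgl ⇒ lgllgllgllgl   [A ::= epsilon]

A ⇒ lAl ⇒ lgAgl ⇒ lglAlgl ⇒ lgllAllgl ⇒ lgllgAgllgl ⇒ lgllglAlgllgl ⇒ lgllgllgllgl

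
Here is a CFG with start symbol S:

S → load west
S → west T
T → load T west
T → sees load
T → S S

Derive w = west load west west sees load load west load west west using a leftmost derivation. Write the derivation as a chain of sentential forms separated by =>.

S => west T   [S → west T]
west T => west load T west   [T → load T west]
west load T west => west load S S west   [T → S S]
west load S S west => west load west T S west   [S → west T]
west load west T S west => west load west S S S west   [T → S S]
west load west S S S west => west load west west T S S west   [S → west T]
west load west west T S S west => west load west west sees load S S west   [T → sees load]
west load west west sees load S S west => west load west west sees load load west S west   [S → load west]
west load west west sees load load west S west => west load west west sees load load west load west west   [S → load west]

S => west T => west load T west => west load S S west => west load west T S west => west load west S S S west => west load west west T S S west => west load west west sees load S S west => west load west west sees load load west S west => west load west west sees load load west load west west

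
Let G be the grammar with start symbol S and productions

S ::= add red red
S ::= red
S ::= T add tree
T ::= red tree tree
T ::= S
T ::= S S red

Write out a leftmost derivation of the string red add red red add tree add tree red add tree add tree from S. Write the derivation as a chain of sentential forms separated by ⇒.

S ⇒ T add tree ⇒ S add tree ⇒ T add tree add tree ⇒ S S red add tree add tree ⇒ red S red add tree add tree ⇒ red T add tree red add tree add tree ⇒ red S add tree red add tree add tree ⇒ red T add tree add tree red add tree add tree ⇒ red S add tree add tree red add tree add tree ⇒ red add red red add tree add tree red add tree add tree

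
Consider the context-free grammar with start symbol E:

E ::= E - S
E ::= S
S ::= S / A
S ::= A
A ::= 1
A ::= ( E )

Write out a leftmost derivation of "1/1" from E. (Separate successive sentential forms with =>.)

E => S   [E ::= S]
S => S/A   [S ::= S / A]
S/A => A/A   [S ::= A]
A/A => 1/A   [A ::= 1]
1/A => 1/1   [A ::= 1]

E => S => S/A => A/A => 1/A => 1/1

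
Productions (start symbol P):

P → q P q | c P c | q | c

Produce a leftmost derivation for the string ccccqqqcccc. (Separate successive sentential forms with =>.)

P => cPc   [P → c P c]
cPc => ccPcc   [P → c P c]
ccPcc => cccPccc   [P → c P c]
cccPccc => ccccPcccc   [P → c P c]
ccccPcccc => ccccqPqcccc   [P → q P q]
ccccqPqcccc => ccccqqqcccc   [P → q]

P => cPc => ccPcc => cccPccc => ccccPcccc => ccccqPqcccc => ccccqqqcccc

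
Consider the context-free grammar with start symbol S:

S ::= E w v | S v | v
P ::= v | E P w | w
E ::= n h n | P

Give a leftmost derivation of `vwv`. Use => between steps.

S => Ewv => Pwv => vwv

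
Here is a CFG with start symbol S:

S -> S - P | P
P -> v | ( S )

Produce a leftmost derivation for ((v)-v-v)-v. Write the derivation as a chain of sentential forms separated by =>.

S => S-P => P-P => (S)-P => (S-P)-P => (S-P-P)-P => (P-P-P)-P => ((S)-P-P)-P => ((P)-P-P)-P => ((v)-P-P)-P => ((v)-v-P)-P => ((v)-v-v)-P => ((v)-v-v)-v

S => S-P   [S -> S - P]
S-P => P-P   [S -> P]
P-P => (S)-P   [P -> ( S )]
(S)-P => (S-P)-P   [S -> S - P]
(S-P)-P => (S-P-P)-P   [S -> S - P]
(S-P-P)-P => (P-P-P)-P   [S -> P]
(P-P-P)-P => ((S)-P-P)-P   [P -> ( S )]
((S)-P-P)-P => ((P)-P-P)-P   [S -> P]
((P)-P-P)-P => ((v)-P-P)-P   [P -> v]
((v)-P-P)-P => ((v)-v-P)-P   [P -> v]
((v)-v-P)-P => ((v)-v-v)-P   [P -> v]
((v)-v-v)-P => ((v)-v-v)-v   [P -> v]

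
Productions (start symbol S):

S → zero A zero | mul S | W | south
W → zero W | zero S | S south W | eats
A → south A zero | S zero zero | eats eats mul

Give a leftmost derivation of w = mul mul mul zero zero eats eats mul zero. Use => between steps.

S => mul S => mul mul S => mul mul mul S => mul mul mul W => mul mul mul zero S => mul mul mul zero zero A zero => mul mul mul zero zero eats eats mul zero

S => mul S   [S → mul S]
mul S => mul mul S   [S → mul S]
mul mul S => mul mul mul S   [S → mul S]
mul mul mul S => mul mul mul W   [S → W]
mul mul mul W => mul mul mul zero S   [W → zero S]
mul mul mul zero S => mul mul mul zero zero A zero   [S → zero A zero]
mul mul mul zero zero A zero => mul mul mul zero zero eats eats mul zero   [A → eats eats mul]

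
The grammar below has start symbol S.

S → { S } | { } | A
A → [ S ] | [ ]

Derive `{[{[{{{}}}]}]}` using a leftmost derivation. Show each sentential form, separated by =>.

S => {S}   [S → { S }]
{S} => {A}   [S → A]
{A} => {[S]}   [A → [ S ]]
{[S]} => {[{S}]}   [S → { S }]
{[{S}]} => {[{A}]}   [S → A]
{[{A}]} => {[{[S]}]}   [A → [ S ]]
{[{[S]}]} => {[{[{S}]}]}   [S → { S }]
{[{[{S}]}]} => {[{[{{S}}]}]}   [S → { S }]
{[{[{{S}}]}]} => {[{[{{{}}}]}]}   [S → { }]

S=>{S}=>{A}=>{[S]}=>{[{S}]}=>{[{A}]}=>{[{[S]}]}=>{[{[{S}]}]}=>{[{[{{S}}]}]}=>{[{[{{{}}}]}]}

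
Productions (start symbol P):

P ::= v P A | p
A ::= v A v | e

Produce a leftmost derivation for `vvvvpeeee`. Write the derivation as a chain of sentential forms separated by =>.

P => vPA   [P ::= v P A]
vPA => vvPAA   [P ::= v P A]
vvPAA => vvvPAAA   [P ::= v P A]
vvvPAAA => vvvvPAAAA   [P ::= v P A]
vvvvPAAAA => vvvvpAAAA   [P ::= p]
vvvvpAAAA => vvvvpeAAA   [A ::= e]
vvvvpeAAA => vvvvpeeAA   [A ::= e]
vvvvpeeAA => vvvvpeeeA   [A ::= e]
vvvvpeeeA => vvvvpeeee   [A ::= e]

P => vPA => vvPAA => vvvPAAA => vvvvPAAAA => vvvvpAAAA => vvvvpeAAA => vvvvpeeAA => vvvvpeeeA => vvvvpeeee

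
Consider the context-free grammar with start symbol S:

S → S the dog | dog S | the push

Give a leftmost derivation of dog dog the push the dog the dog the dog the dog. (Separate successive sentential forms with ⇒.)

S ⇒ S the dog ⇒ S the dog the dog ⇒ S the dog the dog the dog ⇒ dog S the dog the dog the dog ⇒ dog dog S the dog the dog the dog ⇒ dog dog S the dog the dog the dog the dog ⇒ dog dog the push the dog the dog the dog the dog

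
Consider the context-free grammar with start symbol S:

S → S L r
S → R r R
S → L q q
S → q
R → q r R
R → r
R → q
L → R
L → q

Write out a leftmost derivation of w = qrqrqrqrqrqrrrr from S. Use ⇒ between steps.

S ⇒ RrR ⇒ qrRrR ⇒ qrqrRrR ⇒ qrqrqrRrR ⇒ qrqrqrqrRrR ⇒ qrqrqrqrqrRrR ⇒ qrqrqrqrqrqrRrR ⇒ qrqrqrqrqrqrrrR ⇒ qrqrqrqrqrqrrrr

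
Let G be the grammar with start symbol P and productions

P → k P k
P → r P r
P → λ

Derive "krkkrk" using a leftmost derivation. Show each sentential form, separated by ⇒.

P ⇒ kPk ⇒ krPrk ⇒ krkPkrk ⇒ krkkrk

P ⇒ kPk   [P → k P k]
kPk ⇒ krPrk   [P → r P r]
krPrk ⇒ krkPkrk   [P → k P k]
krkPkrk ⇒ krkkrk   [P → λ]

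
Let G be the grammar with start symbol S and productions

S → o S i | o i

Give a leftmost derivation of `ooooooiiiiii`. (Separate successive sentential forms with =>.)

S=>oSi=>ooSii=>oooSiii=>ooooSiiii=>oooooSiiiii=>ooooooiiiiii

S => oSi   [S → o S i]
oSi => ooSii   [S → o S i]
ooSii => oooSiii   [S → o S i]
oooSiii => ooooSiiii   [S → o S i]
ooooSiiii => oooooSiiiii   [S → o S i]
oooooSiiiii => ooooooiiiiii   [S → o i]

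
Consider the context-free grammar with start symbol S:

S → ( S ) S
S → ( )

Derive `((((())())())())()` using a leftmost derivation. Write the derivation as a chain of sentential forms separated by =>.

S => (S)S   [S → ( S ) S]
(S)S => ((S)S)S   [S → ( S ) S]
((S)S)S => (((S)S)S)S   [S → ( S ) S]
(((S)S)S)S => ((((S)S)S)S)S   [S → ( S ) S]
((((S)S)S)S)S => ((((())S)S)S)S   [S → ( )]
((((())S)S)S)S => ((((())())S)S)S   [S → ( )]
((((())())S)S)S => ((((())())())S)S   [S → ( )]
((((())())())S)S => ((((())())())())S   [S → ( )]
((((())())())())S => ((((())())())())()   [S → ( )]

S => (S)S => ((S)S)S => (((S)S)S)S => ((((S)S)S)S)S => ((((())S)S)S)S => ((((())())S)S)S => ((((())())())S)S => ((((())())())())S => ((((())())())())()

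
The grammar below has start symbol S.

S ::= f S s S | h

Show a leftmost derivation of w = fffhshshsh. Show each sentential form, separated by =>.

S => fSsS => ffSsSsS => fffSsSsSsS => fffhsSsSsS => fffhshsSsS => fffhshshsS => fffhshshsh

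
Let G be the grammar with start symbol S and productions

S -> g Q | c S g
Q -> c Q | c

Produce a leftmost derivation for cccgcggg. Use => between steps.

S => cSg => ccSgg => cccSggg => cccgQggg => cccgcggg

S => cSg   [S -> c S g]
cSg => ccSgg   [S -> c S g]
ccSgg => cccSggg   [S -> c S g]
cccSggg => cccgQggg   [S -> g Q]
cccgQggg => cccgcggg   [Q -> c]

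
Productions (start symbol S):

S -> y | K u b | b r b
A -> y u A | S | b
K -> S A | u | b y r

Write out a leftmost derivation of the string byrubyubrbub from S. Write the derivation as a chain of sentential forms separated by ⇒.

S ⇒ Kub ⇒ SAub ⇒ KubAub ⇒ byrubAub ⇒ byrubyuAub ⇒ byrubyuSub ⇒ byrubyubrbub

S ⇒ Kub   [S -> K u b]
Kub ⇒ SAub   [K -> S A]
SAub ⇒ KubAub   [S -> K u b]
KubAub ⇒ byrubAub   [K -> b y r]
byrubAub ⇒ byrubyuAub   [A -> y u A]
byrubyuAub ⇒ byrubyuSub   [A -> S]
byrubyuSub ⇒ byrubyubrbub   [S -> b r b]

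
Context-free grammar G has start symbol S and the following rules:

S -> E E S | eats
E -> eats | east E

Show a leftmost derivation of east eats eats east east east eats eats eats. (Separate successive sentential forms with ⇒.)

S ⇒ E E S ⇒ east E E S ⇒ east eats E S ⇒ east eats eats S ⇒ east eats eats E E S ⇒ east eats eats east E E S ⇒ east eats eats east east E E S ⇒ east eats eats east east east E E S ⇒ east eats eats east east east eats E S ⇒ east eats eats east east east eats eats S ⇒ east eats eats east east east eats eats eats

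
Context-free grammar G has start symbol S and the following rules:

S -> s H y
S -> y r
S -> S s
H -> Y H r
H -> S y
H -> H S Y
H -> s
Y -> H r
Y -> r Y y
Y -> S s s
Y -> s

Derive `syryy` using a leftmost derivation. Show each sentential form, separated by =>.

S => sHy => sSyy => syryy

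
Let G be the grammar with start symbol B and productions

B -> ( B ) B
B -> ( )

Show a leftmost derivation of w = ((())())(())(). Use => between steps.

B => (B)B => ((B)B)B => ((())B)B => ((())())B => ((())())(B)B => ((())())(())B => ((())())(())()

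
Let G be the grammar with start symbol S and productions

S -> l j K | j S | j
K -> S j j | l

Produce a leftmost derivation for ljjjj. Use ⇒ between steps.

S ⇒ ljK   [S -> l j K]
ljK ⇒ ljSjj   [K -> S j j]
ljSjj ⇒ ljjjj   [S -> j]

S⇒ljK⇒ljSjj⇒ljjjj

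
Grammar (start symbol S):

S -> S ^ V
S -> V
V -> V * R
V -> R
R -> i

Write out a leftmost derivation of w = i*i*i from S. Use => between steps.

S => V => V*R => V*R*R => R*R*R => i*R*R => i*i*R => i*i*i

S => V   [S -> V]
V => V*R   [V -> V * R]
V*R => V*R*R   [V -> V * R]
V*R*R => R*R*R   [V -> R]
R*R*R => i*R*R   [R -> i]
i*R*R => i*i*R   [R -> i]
i*i*R => i*i*i   [R -> i]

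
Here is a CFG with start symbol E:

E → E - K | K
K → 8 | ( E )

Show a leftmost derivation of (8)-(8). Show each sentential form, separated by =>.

E=>E-K=>K-K=>(E)-K=>(K)-K=>(8)-K=>(8)-(E)=>(8)-(K)=>(8)-(8)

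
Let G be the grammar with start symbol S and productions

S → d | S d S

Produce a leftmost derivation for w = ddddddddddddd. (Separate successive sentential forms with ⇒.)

S⇒SdS⇒ddS⇒ddSdS⇒ddSdSdS⇒ddddSdS⇒ddddSdSdS⇒ddddddSdS⇒ddddddSdSdS⇒ddddddSdSdSdS⇒ddddddddSdSdS⇒ddddddddddSdS⇒ddddddddddddS⇒ddddddddddddd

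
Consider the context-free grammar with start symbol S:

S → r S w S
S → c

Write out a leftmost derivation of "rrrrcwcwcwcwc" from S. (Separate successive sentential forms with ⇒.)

S⇒rSwS⇒rrSwSwS⇒rrrSwSwSwS⇒rrrrSwSwSwSwS⇒rrrrcwSwSwSwS⇒rrrrcwcwSwSwS⇒rrrrcwcwcwSwS⇒rrrrcwcwcwcwS⇒rrrrcwcwcwcwc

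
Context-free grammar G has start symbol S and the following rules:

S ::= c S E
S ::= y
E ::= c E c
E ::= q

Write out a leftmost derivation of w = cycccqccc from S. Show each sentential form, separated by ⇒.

S ⇒ cSE   [S ::= c S E]
cSE ⇒ cyE   [S ::= y]
cyE ⇒ cycEc   [E ::= c E c]
cycEc ⇒ cyccEcc   [E ::= c E c]
cyccEcc ⇒ cycccEccc   [E ::= c E c]
cycccEccc ⇒ cycccqccc   [E ::= q]

S ⇒ cSE ⇒ cyE ⇒ cycEc ⇒ cyccEcc ⇒ cycccEccc ⇒ cycccqccc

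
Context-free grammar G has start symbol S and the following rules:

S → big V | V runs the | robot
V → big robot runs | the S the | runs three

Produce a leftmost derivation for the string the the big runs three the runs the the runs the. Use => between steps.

S => V runs the => the S the runs the => the V runs the the runs the => the the S the runs the the runs the => the the big V the runs the the runs the => the the big runs three the runs the the runs the

S => V runs the   [S → V runs the]
V runs the => the S the runs the   [V → the S the]
the S the runs the => the V runs the the runs the   [S → V runs the]
the V runs the the runs the => the the S the runs the the runs the   [V → the S the]
the the S the runs the the runs the => the the big V the runs the the runs the   [S → big V]
the the big V the runs the the runs the => the the big runs three the runs the the runs the   [V → runs three]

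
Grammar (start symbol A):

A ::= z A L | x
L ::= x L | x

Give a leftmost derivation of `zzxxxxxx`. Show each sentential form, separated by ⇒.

A ⇒ zAL   [A ::= z A L]
zAL ⇒ zzALL   [A ::= z A L]
zzALL ⇒ zzxLL   [A ::= x]
zzxLL ⇒ zzxxLL   [L ::= x L]
zzxxLL ⇒ zzxxxLL   [L ::= x L]
zzxxxLL ⇒ zzxxxxL   [L ::= x]
zzxxxxL ⇒ zzxxxxxL   [L ::= x L]
zzxxxxxL ⇒ zzxxxxxx   [L ::= x]

A⇒zAL⇒zzALL⇒zzxLL⇒zzxxLL⇒zzxxxLL⇒zzxxxxL⇒zzxxxxxL⇒zzxxxxxx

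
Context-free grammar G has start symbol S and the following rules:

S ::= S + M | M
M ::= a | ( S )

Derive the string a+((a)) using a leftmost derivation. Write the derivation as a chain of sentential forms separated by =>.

S => S+M => M+M => a+M => a+(S) => a+(M) => a+((S)) => a+((M)) => a+((a))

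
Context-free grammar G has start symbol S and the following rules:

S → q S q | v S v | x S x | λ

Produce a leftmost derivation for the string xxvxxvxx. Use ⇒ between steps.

S ⇒ xSx ⇒ xxSxx ⇒ xxvSvxx ⇒ xxvxSxvxx ⇒ xxvxxvxx

S ⇒ xSx   [S → x S x]
xSx ⇒ xxSxx   [S → x S x]
xxSxx ⇒ xxvSvxx   [S → v S v]
xxvSvxx ⇒ xxvxSxvxx   [S → x S x]
xxvxSxvxx ⇒ xxvxxvxx   [S → λ]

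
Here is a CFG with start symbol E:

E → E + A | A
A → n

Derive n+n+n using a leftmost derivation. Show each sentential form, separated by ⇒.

E⇒E+A⇒E+A+A⇒A+A+A⇒n+A+A⇒n+n+A⇒n+n+n

E ⇒ E+A   [E → E + A]
E+A ⇒ E+A+A   [E → E + A]
E+A+A ⇒ A+A+A   [E → A]
A+A+A ⇒ n+A+A   [A → n]
n+A+A ⇒ n+n+A   [A → n]
n+n+A ⇒ n+n+n   [A → n]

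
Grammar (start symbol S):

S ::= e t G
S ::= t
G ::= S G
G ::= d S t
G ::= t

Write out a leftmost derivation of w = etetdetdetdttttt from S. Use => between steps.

S => etG   [S ::= e t G]
etG => etSG   [G ::= S G]
etSG => etetGG   [S ::= e t G]
etetGG => etetdStG   [G ::= d S t]
etetdStG => etetdetGtG   [S ::= e t G]
etetdetGtG => etetdetdSttG   [G ::= d S t]
etetdetdSttG => etetdetdetGttG   [S ::= e t G]
etetdetdetGttG => etetdetdetdStttG   [G ::= d S t]
etetdetdetdStttG => etetdetdetdttttG   [S ::= t]
etetdetdetdttttG => etetdetdetdttttt   [G ::= t]

S => etG => etSG => etetGG => etetdStG => etetdetGtG => etetdetdSttG => etetdetdetGttG => etetdetdetdStttG => etetdetdetdttttG => etetdetdetdttttt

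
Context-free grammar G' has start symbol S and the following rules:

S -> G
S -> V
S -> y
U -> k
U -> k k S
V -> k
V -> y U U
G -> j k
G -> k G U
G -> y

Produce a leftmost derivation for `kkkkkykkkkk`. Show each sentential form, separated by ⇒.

S ⇒ G ⇒ kGU ⇒ kkGUU ⇒ kkkGUUU ⇒ kkkkGUUUU ⇒ kkkkkGUUUUU ⇒ kkkkkyUUUUU ⇒ kkkkkykUUUU ⇒ kkkkkykkUUU ⇒ kkkkkykkkUU ⇒ kkkkkykkkkU ⇒ kkkkkykkkkk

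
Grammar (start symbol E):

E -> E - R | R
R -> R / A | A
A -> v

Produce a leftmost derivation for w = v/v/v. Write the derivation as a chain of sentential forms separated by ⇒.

E ⇒ R ⇒ R/A ⇒ R/A/A ⇒ A/A/A ⇒ v/A/A ⇒ v/v/A ⇒ v/v/v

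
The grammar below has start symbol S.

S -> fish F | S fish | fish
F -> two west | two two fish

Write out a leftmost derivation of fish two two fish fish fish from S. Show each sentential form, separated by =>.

S => S fish => S fish fish => fish F fish fish => fish two two fish fish fish

S => S fish   [S -> S fish]
S fish => S fish fish   [S -> S fish]
S fish fish => fish F fish fish   [S -> fish F]
fish F fish fish => fish two two fish fish fish   [F -> two two fish]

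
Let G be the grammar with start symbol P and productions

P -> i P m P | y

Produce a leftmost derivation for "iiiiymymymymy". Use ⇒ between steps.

P ⇒ iPmP ⇒ iiPmPmP ⇒ iiiPmPmPmP ⇒ iiiiPmPmPmPmP ⇒ iiiiymPmPmPmP ⇒ iiiiymymPmPmP ⇒ iiiiymymymPmP ⇒ iiiiymymymymP ⇒ iiiiymymymymy

P ⇒ iPmP   [P -> i P m P]
iPmP ⇒ iiPmPmP   [P -> i P m P]
iiPmPmP ⇒ iiiPmPmPmP   [P -> i P m P]
iiiPmPmPmP ⇒ iiiiPmPmPmPmP   [P -> i P m P]
iiiiPmPmPmPmP ⇒ iiiiymPmPmPmP   [P -> y]
iiiiymPmPmPmP ⇒ iiiiymymPmPmP   [P -> y]
iiiiymymPmPmP ⇒ iiiiymymymPmP   [P -> y]
iiiiymymymPmP ⇒ iiiiymymymymP   [P -> y]
iiiiymymymymP ⇒ iiiiymymymymy   [P -> y]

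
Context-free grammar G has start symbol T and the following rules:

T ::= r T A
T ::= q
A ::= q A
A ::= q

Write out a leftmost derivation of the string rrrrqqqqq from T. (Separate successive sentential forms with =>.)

T => rTA => rrTAA => rrrTAAA => rrrrTAAAA => rrrrqAAAA => rrrrqqAAA => rrrrqqqAA => rrrrqqqqA => rrrrqqqqq

T => rTA   [T ::= r T A]
rTA => rrTAA   [T ::= r T A]
rrTAA => rrrTAAA   [T ::= r T A]
rrrTAAA => rrrrTAAAA   [T ::= r T A]
rrrrTAAAA => rrrrqAAAA   [T ::= q]
rrrrqAAAA => rrrrqqAAA   [A ::= q]
rrrrqqAAA => rrrrqqqAA   [A ::= q]
rrrrqqqAA => rrrrqqqqA   [A ::= q]
rrrrqqqqA => rrrrqqqqq   [A ::= q]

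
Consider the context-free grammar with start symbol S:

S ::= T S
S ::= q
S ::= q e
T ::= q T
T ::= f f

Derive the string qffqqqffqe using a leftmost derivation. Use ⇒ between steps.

S ⇒ TS   [S ::= T S]
TS ⇒ qTS   [T ::= q T]
qTS ⇒ qffS   [T ::= f f]
qffS ⇒ qffTS   [S ::= T S]
qffTS ⇒ qffqTS   [T ::= q T]
qffqTS ⇒ qffqqTS   [T ::= q T]
qffqqTS ⇒ qffqqqTS   [T ::= q T]
qffqqqTS ⇒ qffqqqffS   [T ::= f f]
qffqqqffS ⇒ qffqqqffqe   [S ::= q e]

S⇒TS⇒qTS⇒qffS⇒qffTS⇒qffqTS⇒qffqqTS⇒qffqqqTS⇒qffqqqffS⇒qffqqqffqe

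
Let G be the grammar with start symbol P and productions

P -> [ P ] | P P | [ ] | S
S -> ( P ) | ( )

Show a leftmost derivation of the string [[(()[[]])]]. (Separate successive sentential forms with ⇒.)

P⇒[P]⇒[[P]]⇒[[S]]⇒[[(P)]]⇒[[(PP)]]⇒[[(SP)]]⇒[[(()P)]]⇒[[(()[P])]]⇒[[(()[[]])]]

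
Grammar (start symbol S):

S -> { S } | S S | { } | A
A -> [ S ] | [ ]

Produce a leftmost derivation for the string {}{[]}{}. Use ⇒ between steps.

S ⇒ SS ⇒ SSS ⇒ {}SS ⇒ {}{S}S ⇒ {}{A}S ⇒ {}{[]}S ⇒ {}{[]}{}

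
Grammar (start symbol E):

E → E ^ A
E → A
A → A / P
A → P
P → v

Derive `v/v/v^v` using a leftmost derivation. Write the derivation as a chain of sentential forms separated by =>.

E => E^A   [E → E ^ A]
E^A => A^A   [E → A]
A^A => A/P^A   [A → A / P]
A/P^A => A/P/P^A   [A → A / P]
A/P/P^A => P/P/P^A   [A → P]
P/P/P^A => v/P/P^A   [P → v]
v/P/P^A => v/v/P^A   [P → v]
v/v/P^A => v/v/v^A   [P → v]
v/v/v^A => v/v/v^P   [A → P]
v/v/v^P => v/v/v^v   [P → v]

E=>E^A=>A^A=>A/P^A=>A/P/P^A=>P/P/P^A=>v/P/P^A=>v/v/P^A=>v/v/v^A=>v/v/v^P=>v/v/v^v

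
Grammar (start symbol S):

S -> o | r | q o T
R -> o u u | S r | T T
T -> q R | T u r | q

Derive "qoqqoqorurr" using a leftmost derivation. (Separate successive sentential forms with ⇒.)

S ⇒ qoT   [S -> q o T]
qoT ⇒ qoqR   [T -> q R]
qoqR ⇒ qoqSr   [R -> S r]
qoqSr ⇒ qoqqoTr   [S -> q o T]
qoqqoTr ⇒ qoqqoTurr   [T -> T u r]
qoqqoTurr ⇒ qoqqoqRurr   [T -> q R]
qoqqoqRurr ⇒ qoqqoqSrurr   [R -> S r]
qoqqoqSrurr ⇒ qoqqoqorurr   [S -> o]

S ⇒ qoT ⇒ qoqR ⇒ qoqSr ⇒ qoqqoTr ⇒ qoqqoTurr ⇒ qoqqoqRurr ⇒ qoqqoqSrurr ⇒ qoqqoqorurr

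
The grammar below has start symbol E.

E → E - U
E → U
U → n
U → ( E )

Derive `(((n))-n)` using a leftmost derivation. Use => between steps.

E=>U=>(E)=>(E-U)=>(U-U)=>((E)-U)=>((U)-U)=>(((E))-U)=>(((U))-U)=>(((n))-U)=>(((n))-n)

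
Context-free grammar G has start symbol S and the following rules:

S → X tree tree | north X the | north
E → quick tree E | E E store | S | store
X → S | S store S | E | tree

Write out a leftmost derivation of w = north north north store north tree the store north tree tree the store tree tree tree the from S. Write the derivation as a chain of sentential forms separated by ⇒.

S ⇒ north X the ⇒ north S store S the ⇒ north north X the store S the ⇒ north north S store S the store S the ⇒ north north north store S the store S the ⇒ north north north store X tree tree the store S the ⇒ north north north store S store S tree tree the store S the ⇒ north north north store north X the store S tree tree the store S the ⇒ north north north store north tree the store S tree tree the store S the ⇒ north north north store north tree the store north tree tree the store S the ⇒ north north north store north tree the store north tree tree the store X tree tree the ⇒ north north north store north tree the store north tree tree the store tree tree tree the

S ⇒ north X the   [S → north X the]
north X the ⇒ north S store S the   [X → S store S]
north S store S the ⇒ north north X the store S the   [S → north X the]
north north X the store S the ⇒ north north S store S the store S the   [X → S store S]
north north S store S the store S the ⇒ north north north store S the store S the   [S → north]
north north north store S the store S the ⇒ north north north store X tree tree the store S the   [S → X tree tree]
north north north store X tree tree the store S the ⇒ north north north store S store S tree tree the store S the   [X → S store S]
north north north store S store S tree tree the store S the ⇒ north north north store north X the store S tree tree the store S the   [S → north X the]
north north north store north X the store S tree tree the store S the ⇒ north north north store north tree the store S tree tree the store S the   [X → tree]
north north north store north tree the store S tree tree the store S the ⇒ north north north store north tree the store north tree tree the store S the   [S → north]
north north north store north tree the store north tree tree the store S the ⇒ north north north store north tree the store north tree tree the store X tree tree the   [S → X tree tree]
north north north store north tree the store north tree tree the store X tree tree the ⇒ north north north store north tree the store north tree tree the store tree tree tree the   [X → tree]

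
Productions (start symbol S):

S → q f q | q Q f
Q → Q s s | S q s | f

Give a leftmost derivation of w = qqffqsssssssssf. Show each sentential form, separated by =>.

S => qQf => qQssf => qQssssf => qQssssssf => qQssssssssf => qSqsssssssssf => qqQfqsssssssssf => qqffqsssssssssf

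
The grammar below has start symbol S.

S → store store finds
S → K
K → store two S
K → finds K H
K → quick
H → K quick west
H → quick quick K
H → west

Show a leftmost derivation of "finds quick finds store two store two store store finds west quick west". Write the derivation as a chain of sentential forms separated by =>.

S => K   [S → K]
K => finds K H   [K → finds K H]
finds K H => finds quick H   [K → quick]
finds quick H => finds quick K quick west   [H → K quick west]
finds quick K quick west => finds quick finds K H quick west   [K → finds K H]
finds quick finds K H quick west => finds quick finds store two S H quick west   [K → store two S]
finds quick finds store two S H quick west => finds quick finds store two K H quick west   [S → K]
finds quick finds store two K H quick west => finds quick finds store two store two S H quick west   [K → store two S]
finds quick finds store two store two S H quick west => finds quick finds store two store two store store finds H quick west   [S → store store finds]
finds quick finds store two store two store store finds H quick west => finds quick finds store two store two store store finds west quick west   [H → west]

S => K => finds K H => finds quick H => finds quick K quick west => finds quick finds K H quick west => finds quick finds store two S H quick west => finds quick finds store two K H quick west => finds quick finds store two store two S H quick west => finds quick finds store two store two store store finds H quick west => finds quick finds store two store two store store finds west quick west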